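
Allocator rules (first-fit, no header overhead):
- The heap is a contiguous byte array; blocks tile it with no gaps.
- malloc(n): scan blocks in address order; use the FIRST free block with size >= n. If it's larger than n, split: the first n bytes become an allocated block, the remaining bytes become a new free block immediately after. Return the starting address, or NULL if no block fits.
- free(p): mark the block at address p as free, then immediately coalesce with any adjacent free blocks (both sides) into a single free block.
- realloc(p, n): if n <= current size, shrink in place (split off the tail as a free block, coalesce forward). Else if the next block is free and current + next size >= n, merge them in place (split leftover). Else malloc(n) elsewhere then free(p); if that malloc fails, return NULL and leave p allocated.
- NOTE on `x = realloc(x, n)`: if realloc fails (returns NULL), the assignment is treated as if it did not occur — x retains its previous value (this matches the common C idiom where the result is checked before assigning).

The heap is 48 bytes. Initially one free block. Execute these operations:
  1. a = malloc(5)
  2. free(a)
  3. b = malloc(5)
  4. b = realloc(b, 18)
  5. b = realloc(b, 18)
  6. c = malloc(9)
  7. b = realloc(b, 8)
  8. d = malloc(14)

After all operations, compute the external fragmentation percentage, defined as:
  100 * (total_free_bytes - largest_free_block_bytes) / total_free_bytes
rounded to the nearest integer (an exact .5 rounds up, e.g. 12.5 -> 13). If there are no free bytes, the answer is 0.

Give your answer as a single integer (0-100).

Op 1: a = malloc(5) -> a = 0; heap: [0-4 ALLOC][5-47 FREE]
Op 2: free(a) -> (freed a); heap: [0-47 FREE]
Op 3: b = malloc(5) -> b = 0; heap: [0-4 ALLOC][5-47 FREE]
Op 4: b = realloc(b, 18) -> b = 0; heap: [0-17 ALLOC][18-47 FREE]
Op 5: b = realloc(b, 18) -> b = 0; heap: [0-17 ALLOC][18-47 FREE]
Op 6: c = malloc(9) -> c = 18; heap: [0-17 ALLOC][18-26 ALLOC][27-47 FREE]
Op 7: b = realloc(b, 8) -> b = 0; heap: [0-7 ALLOC][8-17 FREE][18-26 ALLOC][27-47 FREE]
Op 8: d = malloc(14) -> d = 27; heap: [0-7 ALLOC][8-17 FREE][18-26 ALLOC][27-40 ALLOC][41-47 FREE]
Free blocks: [10 7] total_free=17 largest=10 -> 100*(17-10)/17 = 700/17 ≈ 41.176 -> rounds to 41

Answer: 41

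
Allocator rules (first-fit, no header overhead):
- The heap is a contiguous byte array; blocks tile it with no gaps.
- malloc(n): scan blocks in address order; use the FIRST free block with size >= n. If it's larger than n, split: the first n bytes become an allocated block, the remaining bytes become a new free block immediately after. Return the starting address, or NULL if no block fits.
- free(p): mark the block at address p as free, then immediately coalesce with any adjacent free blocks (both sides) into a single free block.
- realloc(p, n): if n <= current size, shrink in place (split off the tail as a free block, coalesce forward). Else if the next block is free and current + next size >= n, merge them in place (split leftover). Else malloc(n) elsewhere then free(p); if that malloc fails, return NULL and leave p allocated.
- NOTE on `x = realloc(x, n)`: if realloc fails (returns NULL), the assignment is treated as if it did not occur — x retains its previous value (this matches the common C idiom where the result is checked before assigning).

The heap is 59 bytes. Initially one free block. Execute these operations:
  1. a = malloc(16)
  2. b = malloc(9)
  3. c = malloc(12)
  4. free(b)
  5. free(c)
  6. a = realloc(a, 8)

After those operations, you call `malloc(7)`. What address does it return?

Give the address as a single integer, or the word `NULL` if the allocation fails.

Op 1: a = malloc(16) -> a = 0; heap: [0-15 ALLOC][16-58 FREE]
Op 2: b = malloc(9) -> b = 16; heap: [0-15 ALLOC][16-24 ALLOC][25-58 FREE]
Op 3: c = malloc(12) -> c = 25; heap: [0-15 ALLOC][16-24 ALLOC][25-36 ALLOC][37-58 FREE]
Op 4: free(b) -> (freed b); heap: [0-15 ALLOC][16-24 FREE][25-36 ALLOC][37-58 FREE]
Op 5: free(c) -> (freed c); heap: [0-15 ALLOC][16-58 FREE]
Op 6: a = realloc(a, 8) -> a = 0; heap: [0-7 ALLOC][8-58 FREE]
malloc(7): first-fit scan over [0-7 ALLOC][8-58 FREE] -> 8

Answer: 8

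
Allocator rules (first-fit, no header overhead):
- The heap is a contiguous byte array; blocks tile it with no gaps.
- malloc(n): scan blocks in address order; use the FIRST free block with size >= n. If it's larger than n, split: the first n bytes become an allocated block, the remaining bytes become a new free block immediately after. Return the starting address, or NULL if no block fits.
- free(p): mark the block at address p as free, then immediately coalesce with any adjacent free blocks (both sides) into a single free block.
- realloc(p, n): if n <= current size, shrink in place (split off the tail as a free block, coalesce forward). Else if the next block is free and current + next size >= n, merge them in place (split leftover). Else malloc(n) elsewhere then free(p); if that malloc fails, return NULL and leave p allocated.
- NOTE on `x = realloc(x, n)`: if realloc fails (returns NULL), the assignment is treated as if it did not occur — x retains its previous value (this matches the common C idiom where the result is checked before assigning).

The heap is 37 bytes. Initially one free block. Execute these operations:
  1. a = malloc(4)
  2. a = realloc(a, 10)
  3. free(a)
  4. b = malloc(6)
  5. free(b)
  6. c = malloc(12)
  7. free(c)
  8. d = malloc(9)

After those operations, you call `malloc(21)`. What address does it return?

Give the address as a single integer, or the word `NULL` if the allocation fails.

Answer: 9

Derivation:
Op 1: a = malloc(4) -> a = 0; heap: [0-3 ALLOC][4-36 FREE]
Op 2: a = realloc(a, 10) -> a = 0; heap: [0-9 ALLOC][10-36 FREE]
Op 3: free(a) -> (freed a); heap: [0-36 FREE]
Op 4: b = malloc(6) -> b = 0; heap: [0-5 ALLOC][6-36 FREE]
Op 5: free(b) -> (freed b); heap: [0-36 FREE]
Op 6: c = malloc(12) -> c = 0; heap: [0-11 ALLOC][12-36 FREE]
Op 7: free(c) -> (freed c); heap: [0-36 FREE]
Op 8: d = malloc(9) -> d = 0; heap: [0-8 ALLOC][9-36 FREE]
malloc(21): first-fit scan over [0-8 ALLOC][9-36 FREE] -> 9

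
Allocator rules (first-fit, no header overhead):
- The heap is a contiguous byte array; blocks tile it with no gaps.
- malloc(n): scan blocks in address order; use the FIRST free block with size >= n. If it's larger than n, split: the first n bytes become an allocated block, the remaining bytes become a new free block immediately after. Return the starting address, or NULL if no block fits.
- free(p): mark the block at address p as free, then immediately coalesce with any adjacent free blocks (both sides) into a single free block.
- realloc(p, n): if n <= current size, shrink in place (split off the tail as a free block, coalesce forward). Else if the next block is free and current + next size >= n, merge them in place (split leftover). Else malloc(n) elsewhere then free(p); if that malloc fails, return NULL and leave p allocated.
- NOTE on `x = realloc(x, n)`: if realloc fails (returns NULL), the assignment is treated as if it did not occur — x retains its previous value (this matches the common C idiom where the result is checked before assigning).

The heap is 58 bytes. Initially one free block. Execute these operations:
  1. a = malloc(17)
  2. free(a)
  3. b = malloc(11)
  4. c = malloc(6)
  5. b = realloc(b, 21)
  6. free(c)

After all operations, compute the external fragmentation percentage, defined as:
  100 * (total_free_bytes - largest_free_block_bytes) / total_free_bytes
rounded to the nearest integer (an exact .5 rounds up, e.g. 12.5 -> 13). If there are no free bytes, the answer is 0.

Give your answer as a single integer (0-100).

Op 1: a = malloc(17) -> a = 0; heap: [0-16 ALLOC][17-57 FREE]
Op 2: free(a) -> (freed a); heap: [0-57 FREE]
Op 3: b = malloc(11) -> b = 0; heap: [0-10 ALLOC][11-57 FREE]
Op 4: c = malloc(6) -> c = 11; heap: [0-10 ALLOC][11-16 ALLOC][17-57 FREE]
Op 5: b = realloc(b, 21) -> b = 17; heap: [0-10 FREE][11-16 ALLOC][17-37 ALLOC][38-57 FREE]
Op 6: free(c) -> (freed c); heap: [0-16 FREE][17-37 ALLOC][38-57 FREE]
Free blocks: [17 20] total_free=37 largest=20 -> 100*(37-20)/37 = 1700/37 ≈ 45.946 -> rounds to 46

Answer: 46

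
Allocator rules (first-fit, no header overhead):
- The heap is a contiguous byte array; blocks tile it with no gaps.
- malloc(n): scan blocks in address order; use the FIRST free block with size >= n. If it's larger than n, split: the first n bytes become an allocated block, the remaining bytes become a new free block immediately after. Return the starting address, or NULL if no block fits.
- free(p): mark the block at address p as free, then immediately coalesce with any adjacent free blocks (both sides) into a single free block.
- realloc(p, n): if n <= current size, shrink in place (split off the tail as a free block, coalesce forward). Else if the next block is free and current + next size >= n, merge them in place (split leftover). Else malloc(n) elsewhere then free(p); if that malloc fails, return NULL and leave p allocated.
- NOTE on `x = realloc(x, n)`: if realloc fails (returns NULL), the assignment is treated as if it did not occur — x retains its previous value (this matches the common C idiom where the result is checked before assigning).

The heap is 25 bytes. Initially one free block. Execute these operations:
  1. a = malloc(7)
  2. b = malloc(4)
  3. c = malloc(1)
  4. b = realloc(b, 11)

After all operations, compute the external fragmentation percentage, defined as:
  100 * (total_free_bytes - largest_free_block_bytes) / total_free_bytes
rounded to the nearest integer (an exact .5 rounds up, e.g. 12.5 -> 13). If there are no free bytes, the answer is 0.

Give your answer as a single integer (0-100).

Op 1: a = malloc(7) -> a = 0; heap: [0-6 ALLOC][7-24 FREE]
Op 2: b = malloc(4) -> b = 7; heap: [0-6 ALLOC][7-10 ALLOC][11-24 FREE]
Op 3: c = malloc(1) -> c = 11; heap: [0-6 ALLOC][7-10 ALLOC][11-11 ALLOC][12-24 FREE]
Op 4: b = realloc(b, 11) -> b = 12; heap: [0-6 ALLOC][7-10 FREE][11-11 ALLOC][12-22 ALLOC][23-24 FREE]
Free blocks: [4 2] total_free=6 largest=4 -> 100*(6-4)/6 = 200/6 ≈ 33.333 -> rounds to 33

Answer: 33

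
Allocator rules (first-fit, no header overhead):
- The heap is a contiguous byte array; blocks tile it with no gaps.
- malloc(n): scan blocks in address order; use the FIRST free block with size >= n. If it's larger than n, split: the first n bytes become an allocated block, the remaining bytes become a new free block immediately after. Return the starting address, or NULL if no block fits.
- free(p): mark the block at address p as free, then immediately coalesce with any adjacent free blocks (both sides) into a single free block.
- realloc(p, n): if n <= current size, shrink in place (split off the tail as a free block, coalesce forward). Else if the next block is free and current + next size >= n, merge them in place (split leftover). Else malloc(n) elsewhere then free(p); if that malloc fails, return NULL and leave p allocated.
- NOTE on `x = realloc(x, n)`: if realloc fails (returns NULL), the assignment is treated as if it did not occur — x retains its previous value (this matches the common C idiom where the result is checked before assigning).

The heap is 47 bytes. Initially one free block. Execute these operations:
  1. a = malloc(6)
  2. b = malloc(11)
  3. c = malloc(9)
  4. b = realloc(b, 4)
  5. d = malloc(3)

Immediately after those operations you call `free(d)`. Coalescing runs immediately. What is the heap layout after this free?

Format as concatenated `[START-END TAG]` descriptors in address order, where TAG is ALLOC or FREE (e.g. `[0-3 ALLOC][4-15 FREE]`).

Answer: [0-5 ALLOC][6-9 ALLOC][10-16 FREE][17-25 ALLOC][26-46 FREE]

Derivation:
Op 1: a = malloc(6) -> a = 0; heap: [0-5 ALLOC][6-46 FREE]
Op 2: b = malloc(11) -> b = 6; heap: [0-5 ALLOC][6-16 ALLOC][17-46 FREE]
Op 3: c = malloc(9) -> c = 17; heap: [0-5 ALLOC][6-16 ALLOC][17-25 ALLOC][26-46 FREE]
Op 4: b = realloc(b, 4) -> b = 6; heap: [0-5 ALLOC][6-9 ALLOC][10-16 FREE][17-25 ALLOC][26-46 FREE]
Op 5: d = malloc(3) -> d = 10; heap: [0-5 ALLOC][6-9 ALLOC][10-12 ALLOC][13-16 FREE][17-25 ALLOC][26-46 FREE]
free(d): d = 10 -> block [10-12 ALLOC]; mark free, coalesce with adjacent free neighbors -> [0-5 ALLOC][6-9 ALLOC][10-16 FREE][17-25 ALLOC][26-46 FREE]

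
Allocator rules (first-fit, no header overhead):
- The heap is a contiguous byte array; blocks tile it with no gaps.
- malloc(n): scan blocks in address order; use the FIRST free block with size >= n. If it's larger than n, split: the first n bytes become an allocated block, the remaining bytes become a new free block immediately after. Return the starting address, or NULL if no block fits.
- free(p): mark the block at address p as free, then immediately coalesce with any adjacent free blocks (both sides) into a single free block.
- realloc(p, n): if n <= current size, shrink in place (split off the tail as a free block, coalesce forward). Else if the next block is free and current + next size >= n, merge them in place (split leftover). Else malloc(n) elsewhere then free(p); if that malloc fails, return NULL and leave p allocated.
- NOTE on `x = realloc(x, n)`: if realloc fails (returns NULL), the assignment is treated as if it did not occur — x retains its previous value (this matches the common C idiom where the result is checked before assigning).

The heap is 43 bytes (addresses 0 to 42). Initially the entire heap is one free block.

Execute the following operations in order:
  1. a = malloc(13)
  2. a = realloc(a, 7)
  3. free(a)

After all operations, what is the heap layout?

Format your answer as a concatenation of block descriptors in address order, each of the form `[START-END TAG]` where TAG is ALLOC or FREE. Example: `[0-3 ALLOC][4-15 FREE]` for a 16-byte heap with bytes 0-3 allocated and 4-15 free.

Op 1: a = malloc(13) -> a = 0; heap: [0-12 ALLOC][13-42 FREE]
Op 2: a = realloc(a, 7) -> a = 0; heap: [0-6 ALLOC][7-42 FREE]
Op 3: free(a) -> (freed a); heap: [0-42 FREE]

Answer: [0-42 FREE]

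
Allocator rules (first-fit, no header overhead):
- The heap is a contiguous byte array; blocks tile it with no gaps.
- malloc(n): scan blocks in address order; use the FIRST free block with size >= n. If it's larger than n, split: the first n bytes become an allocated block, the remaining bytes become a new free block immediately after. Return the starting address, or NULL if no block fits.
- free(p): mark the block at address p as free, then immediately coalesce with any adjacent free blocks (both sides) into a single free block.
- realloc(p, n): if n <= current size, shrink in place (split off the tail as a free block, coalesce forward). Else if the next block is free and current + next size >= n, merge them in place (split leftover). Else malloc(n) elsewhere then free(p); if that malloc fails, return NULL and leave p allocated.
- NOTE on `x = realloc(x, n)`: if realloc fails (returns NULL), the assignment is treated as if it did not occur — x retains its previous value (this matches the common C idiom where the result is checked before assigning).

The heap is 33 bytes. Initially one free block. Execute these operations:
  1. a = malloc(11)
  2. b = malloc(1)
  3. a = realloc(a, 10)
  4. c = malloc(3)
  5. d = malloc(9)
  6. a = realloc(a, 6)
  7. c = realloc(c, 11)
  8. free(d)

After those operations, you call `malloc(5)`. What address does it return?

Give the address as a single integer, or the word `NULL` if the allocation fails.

Op 1: a = malloc(11) -> a = 0; heap: [0-10 ALLOC][11-32 FREE]
Op 2: b = malloc(1) -> b = 11; heap: [0-10 ALLOC][11-11 ALLOC][12-32 FREE]
Op 3: a = realloc(a, 10) -> a = 0; heap: [0-9 ALLOC][10-10 FREE][11-11 ALLOC][12-32 FREE]
Op 4: c = malloc(3) -> c = 12; heap: [0-9 ALLOC][10-10 FREE][11-11 ALLOC][12-14 ALLOC][15-32 FREE]
Op 5: d = malloc(9) -> d = 15; heap: [0-9 ALLOC][10-10 FREE][11-11 ALLOC][12-14 ALLOC][15-23 ALLOC][24-32 FREE]
Op 6: a = realloc(a, 6) -> a = 0; heap: [0-5 ALLOC][6-10 FREE][11-11 ALLOC][12-14 ALLOC][15-23 ALLOC][24-32 FREE]
Op 7: c = realloc(c, 11) -> NULL (c unchanged); heap: [0-5 ALLOC][6-10 FREE][11-11 ALLOC][12-14 ALLOC][15-23 ALLOC][24-32 FREE]
Op 8: free(d) -> (freed d); heap: [0-5 ALLOC][6-10 FREE][11-11 ALLOC][12-14 ALLOC][15-32 FREE]
malloc(5): first-fit scan over [0-5 ALLOC][6-10 FREE][11-11 ALLOC][12-14 ALLOC][15-32 FREE] -> 6

Answer: 6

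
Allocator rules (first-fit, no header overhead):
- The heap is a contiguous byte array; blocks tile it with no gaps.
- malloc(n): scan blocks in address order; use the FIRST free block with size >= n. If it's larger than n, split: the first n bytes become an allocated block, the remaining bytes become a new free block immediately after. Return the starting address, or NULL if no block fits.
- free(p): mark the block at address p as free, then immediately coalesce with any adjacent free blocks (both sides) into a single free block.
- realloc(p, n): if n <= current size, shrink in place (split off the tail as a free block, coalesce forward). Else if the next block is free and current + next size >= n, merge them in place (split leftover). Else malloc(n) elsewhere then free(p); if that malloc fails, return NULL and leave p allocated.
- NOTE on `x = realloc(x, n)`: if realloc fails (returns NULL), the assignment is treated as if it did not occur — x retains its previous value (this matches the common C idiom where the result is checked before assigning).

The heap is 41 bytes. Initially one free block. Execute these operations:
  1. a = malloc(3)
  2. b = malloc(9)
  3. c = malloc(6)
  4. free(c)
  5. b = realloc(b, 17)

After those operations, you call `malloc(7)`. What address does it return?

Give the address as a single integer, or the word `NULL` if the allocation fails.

Answer: 20

Derivation:
Op 1: a = malloc(3) -> a = 0; heap: [0-2 ALLOC][3-40 FREE]
Op 2: b = malloc(9) -> b = 3; heap: [0-2 ALLOC][3-11 ALLOC][12-40 FREE]
Op 3: c = malloc(6) -> c = 12; heap: [0-2 ALLOC][3-11 ALLOC][12-17 ALLOC][18-40 FREE]
Op 4: free(c) -> (freed c); heap: [0-2 ALLOC][3-11 ALLOC][12-40 FREE]
Op 5: b = realloc(b, 17) -> b = 3; heap: [0-2 ALLOC][3-19 ALLOC][20-40 FREE]
malloc(7): first-fit scan over [0-2 ALLOC][3-19 ALLOC][20-40 FREE] -> 20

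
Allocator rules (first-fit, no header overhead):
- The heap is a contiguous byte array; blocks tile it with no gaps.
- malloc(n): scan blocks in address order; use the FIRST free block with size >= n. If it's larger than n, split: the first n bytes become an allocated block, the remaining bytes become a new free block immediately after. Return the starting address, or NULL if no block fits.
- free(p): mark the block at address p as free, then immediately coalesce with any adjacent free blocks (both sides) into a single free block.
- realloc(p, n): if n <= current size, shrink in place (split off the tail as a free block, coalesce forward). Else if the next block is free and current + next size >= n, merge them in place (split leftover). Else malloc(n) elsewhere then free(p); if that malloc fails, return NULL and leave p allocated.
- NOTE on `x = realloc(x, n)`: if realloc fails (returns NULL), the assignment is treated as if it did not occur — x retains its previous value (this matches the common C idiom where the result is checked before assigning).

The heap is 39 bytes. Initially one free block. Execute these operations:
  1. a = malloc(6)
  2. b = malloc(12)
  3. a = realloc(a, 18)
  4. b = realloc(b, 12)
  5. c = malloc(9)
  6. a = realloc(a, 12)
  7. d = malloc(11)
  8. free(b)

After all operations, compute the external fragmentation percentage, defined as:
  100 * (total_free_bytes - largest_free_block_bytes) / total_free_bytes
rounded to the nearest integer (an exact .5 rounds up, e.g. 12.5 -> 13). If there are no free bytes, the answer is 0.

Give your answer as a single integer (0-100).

Answer: 33

Derivation:
Op 1: a = malloc(6) -> a = 0; heap: [0-5 ALLOC][6-38 FREE]
Op 2: b = malloc(12) -> b = 6; heap: [0-5 ALLOC][6-17 ALLOC][18-38 FREE]
Op 3: a = realloc(a, 18) -> a = 18; heap: [0-5 FREE][6-17 ALLOC][18-35 ALLOC][36-38 FREE]
Op 4: b = realloc(b, 12) -> b = 6; heap: [0-5 FREE][6-17 ALLOC][18-35 ALLOC][36-38 FREE]
Op 5: c = malloc(9) -> c = NULL; heap: [0-5 FREE][6-17 ALLOC][18-35 ALLOC][36-38 FREE]
Op 6: a = realloc(a, 12) -> a = 18; heap: [0-5 FREE][6-17 ALLOC][18-29 ALLOC][30-38 FREE]
Op 7: d = malloc(11) -> d = NULL; heap: [0-5 FREE][6-17 ALLOC][18-29 ALLOC][30-38 FREE]
Op 8: free(b) -> (freed b); heap: [0-17 FREE][18-29 ALLOC][30-38 FREE]
Free blocks: [18 9] total_free=27 largest=18 -> 100*(27-18)/27 = 900/27 ≈ 33.333 -> rounds to 33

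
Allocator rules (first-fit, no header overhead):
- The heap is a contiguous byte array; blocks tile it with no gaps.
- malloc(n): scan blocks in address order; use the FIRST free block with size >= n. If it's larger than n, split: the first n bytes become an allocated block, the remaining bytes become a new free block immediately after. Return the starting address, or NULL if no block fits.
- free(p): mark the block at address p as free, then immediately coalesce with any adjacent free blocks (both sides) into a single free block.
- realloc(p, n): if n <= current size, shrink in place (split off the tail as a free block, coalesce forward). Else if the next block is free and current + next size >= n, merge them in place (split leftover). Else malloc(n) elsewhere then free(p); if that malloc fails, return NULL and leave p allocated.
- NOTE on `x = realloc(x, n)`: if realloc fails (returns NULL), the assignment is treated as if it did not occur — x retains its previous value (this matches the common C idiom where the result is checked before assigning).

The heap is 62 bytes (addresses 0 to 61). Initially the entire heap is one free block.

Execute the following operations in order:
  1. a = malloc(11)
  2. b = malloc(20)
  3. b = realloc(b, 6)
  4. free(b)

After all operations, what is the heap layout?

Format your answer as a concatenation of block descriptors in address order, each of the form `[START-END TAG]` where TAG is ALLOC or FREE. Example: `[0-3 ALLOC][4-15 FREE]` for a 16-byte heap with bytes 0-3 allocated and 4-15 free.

Answer: [0-10 ALLOC][11-61 FREE]

Derivation:
Op 1: a = malloc(11) -> a = 0; heap: [0-10 ALLOC][11-61 FREE]
Op 2: b = malloc(20) -> b = 11; heap: [0-10 ALLOC][11-30 ALLOC][31-61 FREE]
Op 3: b = realloc(b, 6) -> b = 11; heap: [0-10 ALLOC][11-16 ALLOC][17-61 FREE]
Op 4: free(b) -> (freed b); heap: [0-10 ALLOC][11-61 FREE]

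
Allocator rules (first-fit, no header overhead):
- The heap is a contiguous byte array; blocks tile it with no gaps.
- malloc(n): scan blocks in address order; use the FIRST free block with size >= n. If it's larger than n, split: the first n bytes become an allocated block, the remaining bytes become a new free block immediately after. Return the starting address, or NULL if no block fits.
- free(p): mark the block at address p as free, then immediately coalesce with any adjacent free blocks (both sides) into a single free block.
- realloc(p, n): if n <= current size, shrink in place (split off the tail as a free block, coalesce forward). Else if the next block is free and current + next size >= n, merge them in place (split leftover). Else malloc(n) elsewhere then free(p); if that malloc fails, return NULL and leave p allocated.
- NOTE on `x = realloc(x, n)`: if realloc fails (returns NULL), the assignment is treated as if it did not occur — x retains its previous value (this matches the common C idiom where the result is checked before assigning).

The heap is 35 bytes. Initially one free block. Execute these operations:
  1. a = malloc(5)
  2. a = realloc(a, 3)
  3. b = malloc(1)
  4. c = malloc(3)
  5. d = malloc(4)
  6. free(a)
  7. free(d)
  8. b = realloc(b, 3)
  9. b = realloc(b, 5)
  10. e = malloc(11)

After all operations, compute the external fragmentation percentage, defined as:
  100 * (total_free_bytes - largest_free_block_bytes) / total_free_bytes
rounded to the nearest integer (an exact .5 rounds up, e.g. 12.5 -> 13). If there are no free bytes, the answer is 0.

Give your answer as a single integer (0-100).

Answer: 25

Derivation:
Op 1: a = malloc(5) -> a = 0; heap: [0-4 ALLOC][5-34 FREE]
Op 2: a = realloc(a, 3) -> a = 0; heap: [0-2 ALLOC][3-34 FREE]
Op 3: b = malloc(1) -> b = 3; heap: [0-2 ALLOC][3-3 ALLOC][4-34 FREE]
Op 4: c = malloc(3) -> c = 4; heap: [0-2 ALLOC][3-3 ALLOC][4-6 ALLOC][7-34 FREE]
Op 5: d = malloc(4) -> d = 7; heap: [0-2 ALLOC][3-3 ALLOC][4-6 ALLOC][7-10 ALLOC][11-34 FREE]
Op 6: free(a) -> (freed a); heap: [0-2 FREE][3-3 ALLOC][4-6 ALLOC][7-10 ALLOC][11-34 FREE]
Op 7: free(d) -> (freed d); heap: [0-2 FREE][3-3 ALLOC][4-6 ALLOC][7-34 FREE]
Op 8: b = realloc(b, 3) -> b = 0; heap: [0-2 ALLOC][3-3 FREE][4-6 ALLOC][7-34 FREE]
Op 9: b = realloc(b, 5) -> b = 7; heap: [0-3 FREE][4-6 ALLOC][7-11 ALLOC][12-34 FREE]
Op 10: e = malloc(11) -> e = 12; heap: [0-3 FREE][4-6 ALLOC][7-11 ALLOC][12-22 ALLOC][23-34 FREE]
Free blocks: [4 12] total_free=16 largest=12 -> 100*(16-12)/16 = 400/16 = 25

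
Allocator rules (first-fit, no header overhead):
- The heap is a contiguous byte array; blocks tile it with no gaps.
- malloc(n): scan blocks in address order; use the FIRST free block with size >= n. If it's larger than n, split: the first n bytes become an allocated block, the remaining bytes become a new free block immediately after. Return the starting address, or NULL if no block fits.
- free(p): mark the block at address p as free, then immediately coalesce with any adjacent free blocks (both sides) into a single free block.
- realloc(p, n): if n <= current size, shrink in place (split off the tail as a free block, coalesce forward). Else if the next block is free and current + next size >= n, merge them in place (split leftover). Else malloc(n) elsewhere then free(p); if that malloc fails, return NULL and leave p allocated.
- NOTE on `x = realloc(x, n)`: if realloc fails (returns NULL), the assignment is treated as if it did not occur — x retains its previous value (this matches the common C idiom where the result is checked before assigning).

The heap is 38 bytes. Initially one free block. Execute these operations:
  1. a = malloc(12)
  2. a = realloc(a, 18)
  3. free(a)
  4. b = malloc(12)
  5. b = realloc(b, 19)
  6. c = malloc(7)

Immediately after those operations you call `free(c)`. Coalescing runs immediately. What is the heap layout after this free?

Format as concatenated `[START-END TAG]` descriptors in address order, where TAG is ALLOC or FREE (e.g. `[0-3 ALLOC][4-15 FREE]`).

Op 1: a = malloc(12) -> a = 0; heap: [0-11 ALLOC][12-37 FREE]
Op 2: a = realloc(a, 18) -> a = 0; heap: [0-17 ALLOC][18-37 FREE]
Op 3: free(a) -> (freed a); heap: [0-37 FREE]
Op 4: b = malloc(12) -> b = 0; heap: [0-11 ALLOC][12-37 FREE]
Op 5: b = realloc(b, 19) -> b = 0; heap: [0-18 ALLOC][19-37 FREE]
Op 6: c = malloc(7) -> c = 19; heap: [0-18 ALLOC][19-25 ALLOC][26-37 FREE]
free(c): c = 19 -> block [19-25 ALLOC]; mark free, coalesce with adjacent free neighbors -> [0-18 ALLOC][19-37 FREE]

Answer: [0-18 ALLOC][19-37 FREE]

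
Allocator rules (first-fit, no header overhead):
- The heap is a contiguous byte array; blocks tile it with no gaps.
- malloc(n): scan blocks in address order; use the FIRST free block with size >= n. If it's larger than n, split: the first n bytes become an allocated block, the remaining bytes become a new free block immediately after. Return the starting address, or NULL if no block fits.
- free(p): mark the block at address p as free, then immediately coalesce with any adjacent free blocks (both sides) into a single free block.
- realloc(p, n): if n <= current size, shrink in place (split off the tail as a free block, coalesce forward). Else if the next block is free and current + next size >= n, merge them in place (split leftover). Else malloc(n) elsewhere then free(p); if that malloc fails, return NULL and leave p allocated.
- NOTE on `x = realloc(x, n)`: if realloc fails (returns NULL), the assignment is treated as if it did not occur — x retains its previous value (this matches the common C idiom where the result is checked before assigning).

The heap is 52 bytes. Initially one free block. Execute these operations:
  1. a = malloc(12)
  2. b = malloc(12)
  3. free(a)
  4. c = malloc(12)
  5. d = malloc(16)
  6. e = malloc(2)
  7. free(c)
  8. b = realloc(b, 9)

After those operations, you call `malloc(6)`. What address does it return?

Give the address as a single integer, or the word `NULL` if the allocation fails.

Answer: 0

Derivation:
Op 1: a = malloc(12) -> a = 0; heap: [0-11 ALLOC][12-51 FREE]
Op 2: b = malloc(12) -> b = 12; heap: [0-11 ALLOC][12-23 ALLOC][24-51 FREE]
Op 3: free(a) -> (freed a); heap: [0-11 FREE][12-23 ALLOC][24-51 FREE]
Op 4: c = malloc(12) -> c = 0; heap: [0-11 ALLOC][12-23 ALLOC][24-51 FREE]
Op 5: d = malloc(16) -> d = 24; heap: [0-11 ALLOC][12-23 ALLOC][24-39 ALLOC][40-51 FREE]
Op 6: e = malloc(2) -> e = 40; heap: [0-11 ALLOC][12-23 ALLOC][24-39 ALLOC][40-41 ALLOC][42-51 FREE]
Op 7: free(c) -> (freed c); heap: [0-11 FREE][12-23 ALLOC][24-39 ALLOC][40-41 ALLOC][42-51 FREE]
Op 8: b = realloc(b, 9) -> b = 12; heap: [0-11 FREE][12-20 ALLOC][21-23 FREE][24-39 ALLOC][40-41 ALLOC][42-51 FREE]
malloc(6): first-fit scan over [0-11 FREE][12-20 ALLOC][21-23 FREE][24-39 ALLOC][40-41 ALLOC][42-51 FREE] -> 0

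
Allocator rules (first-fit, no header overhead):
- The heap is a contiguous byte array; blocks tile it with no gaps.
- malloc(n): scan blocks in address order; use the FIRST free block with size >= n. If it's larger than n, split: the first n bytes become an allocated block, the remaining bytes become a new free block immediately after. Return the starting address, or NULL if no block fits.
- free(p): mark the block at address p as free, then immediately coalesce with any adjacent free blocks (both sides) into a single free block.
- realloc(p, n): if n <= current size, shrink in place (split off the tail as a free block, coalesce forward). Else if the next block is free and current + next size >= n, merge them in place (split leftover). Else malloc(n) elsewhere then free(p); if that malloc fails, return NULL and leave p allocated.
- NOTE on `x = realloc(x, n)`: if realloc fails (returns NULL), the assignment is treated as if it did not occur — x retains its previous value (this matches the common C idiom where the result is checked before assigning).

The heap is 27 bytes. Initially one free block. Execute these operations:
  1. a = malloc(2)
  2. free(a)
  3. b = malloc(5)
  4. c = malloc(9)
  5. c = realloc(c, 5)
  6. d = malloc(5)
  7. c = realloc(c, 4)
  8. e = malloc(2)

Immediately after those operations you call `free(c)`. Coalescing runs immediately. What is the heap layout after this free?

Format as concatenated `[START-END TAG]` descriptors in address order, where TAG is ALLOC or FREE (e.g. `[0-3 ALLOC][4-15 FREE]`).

Answer: [0-4 ALLOC][5-9 FREE][10-14 ALLOC][15-16 ALLOC][17-26 FREE]

Derivation:
Op 1: a = malloc(2) -> a = 0; heap: [0-1 ALLOC][2-26 FREE]
Op 2: free(a) -> (freed a); heap: [0-26 FREE]
Op 3: b = malloc(5) -> b = 0; heap: [0-4 ALLOC][5-26 FREE]
Op 4: c = malloc(9) -> c = 5; heap: [0-4 ALLOC][5-13 ALLOC][14-26 FREE]
Op 5: c = realloc(c, 5) -> c = 5; heap: [0-4 ALLOC][5-9 ALLOC][10-26 FREE]
Op 6: d = malloc(5) -> d = 10; heap: [0-4 ALLOC][5-9 ALLOC][10-14 ALLOC][15-26 FREE]
Op 7: c = realloc(c, 4) -> c = 5; heap: [0-4 ALLOC][5-8 ALLOC][9-9 FREE][10-14 ALLOC][15-26 FREE]
Op 8: e = malloc(2) -> e = 15; heap: [0-4 ALLOC][5-8 ALLOC][9-9 FREE][10-14 ALLOC][15-16 ALLOC][17-26 FREE]
free(c): c = 5 -> block [5-8 ALLOC]; mark free, coalesce with adjacent free neighbors -> [0-4 ALLOC][5-9 FREE][10-14 ALLOC][15-16 ALLOC][17-26 FREE]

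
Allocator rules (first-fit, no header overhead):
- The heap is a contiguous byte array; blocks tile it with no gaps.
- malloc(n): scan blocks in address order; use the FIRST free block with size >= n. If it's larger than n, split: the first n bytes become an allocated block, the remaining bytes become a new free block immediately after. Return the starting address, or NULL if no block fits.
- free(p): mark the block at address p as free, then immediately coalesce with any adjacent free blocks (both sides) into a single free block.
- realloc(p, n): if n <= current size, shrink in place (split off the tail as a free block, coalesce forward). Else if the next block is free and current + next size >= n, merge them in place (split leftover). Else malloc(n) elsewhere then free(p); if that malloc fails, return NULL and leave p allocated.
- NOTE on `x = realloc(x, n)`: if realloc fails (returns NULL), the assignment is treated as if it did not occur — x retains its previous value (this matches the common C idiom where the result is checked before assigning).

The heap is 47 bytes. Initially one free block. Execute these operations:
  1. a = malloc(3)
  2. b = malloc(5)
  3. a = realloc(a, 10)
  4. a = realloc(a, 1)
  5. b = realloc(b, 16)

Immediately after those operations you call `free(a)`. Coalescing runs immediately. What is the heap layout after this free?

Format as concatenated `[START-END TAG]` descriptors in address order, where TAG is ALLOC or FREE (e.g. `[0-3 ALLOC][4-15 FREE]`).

Answer: [0-8 FREE][9-24 ALLOC][25-46 FREE]

Derivation:
Op 1: a = malloc(3) -> a = 0; heap: [0-2 ALLOC][3-46 FREE]
Op 2: b = malloc(5) -> b = 3; heap: [0-2 ALLOC][3-7 ALLOC][8-46 FREE]
Op 3: a = realloc(a, 10) -> a = 8; heap: [0-2 FREE][3-7 ALLOC][8-17 ALLOC][18-46 FREE]
Op 4: a = realloc(a, 1) -> a = 8; heap: [0-2 FREE][3-7 ALLOC][8-8 ALLOC][9-46 FREE]
Op 5: b = realloc(b, 16) -> b = 9; heap: [0-7 FREE][8-8 ALLOC][9-24 ALLOC][25-46 FREE]
free(a): a = 8 -> block [8-8 ALLOC]; mark free, coalesce with adjacent free neighbors -> [0-8 FREE][9-24 ALLOC][25-46 FREE]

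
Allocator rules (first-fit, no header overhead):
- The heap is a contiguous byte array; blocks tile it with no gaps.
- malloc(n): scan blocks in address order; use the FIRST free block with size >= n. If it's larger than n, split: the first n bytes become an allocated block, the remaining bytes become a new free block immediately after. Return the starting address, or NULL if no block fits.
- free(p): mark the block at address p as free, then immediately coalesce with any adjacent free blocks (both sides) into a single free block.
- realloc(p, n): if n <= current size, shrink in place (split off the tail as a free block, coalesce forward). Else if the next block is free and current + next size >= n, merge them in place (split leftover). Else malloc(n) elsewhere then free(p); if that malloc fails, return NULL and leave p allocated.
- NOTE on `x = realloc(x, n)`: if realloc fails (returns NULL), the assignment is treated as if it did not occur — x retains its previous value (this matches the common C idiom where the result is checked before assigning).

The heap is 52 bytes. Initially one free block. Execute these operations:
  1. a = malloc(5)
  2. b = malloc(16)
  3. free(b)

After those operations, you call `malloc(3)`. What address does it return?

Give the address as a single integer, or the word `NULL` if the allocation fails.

Answer: 5

Derivation:
Op 1: a = malloc(5) -> a = 0; heap: [0-4 ALLOC][5-51 FREE]
Op 2: b = malloc(16) -> b = 5; heap: [0-4 ALLOC][5-20 ALLOC][21-51 FREE]
Op 3: free(b) -> (freed b); heap: [0-4 ALLOC][5-51 FREE]
malloc(3): first-fit scan over [0-4 ALLOC][5-51 FREE] -> 5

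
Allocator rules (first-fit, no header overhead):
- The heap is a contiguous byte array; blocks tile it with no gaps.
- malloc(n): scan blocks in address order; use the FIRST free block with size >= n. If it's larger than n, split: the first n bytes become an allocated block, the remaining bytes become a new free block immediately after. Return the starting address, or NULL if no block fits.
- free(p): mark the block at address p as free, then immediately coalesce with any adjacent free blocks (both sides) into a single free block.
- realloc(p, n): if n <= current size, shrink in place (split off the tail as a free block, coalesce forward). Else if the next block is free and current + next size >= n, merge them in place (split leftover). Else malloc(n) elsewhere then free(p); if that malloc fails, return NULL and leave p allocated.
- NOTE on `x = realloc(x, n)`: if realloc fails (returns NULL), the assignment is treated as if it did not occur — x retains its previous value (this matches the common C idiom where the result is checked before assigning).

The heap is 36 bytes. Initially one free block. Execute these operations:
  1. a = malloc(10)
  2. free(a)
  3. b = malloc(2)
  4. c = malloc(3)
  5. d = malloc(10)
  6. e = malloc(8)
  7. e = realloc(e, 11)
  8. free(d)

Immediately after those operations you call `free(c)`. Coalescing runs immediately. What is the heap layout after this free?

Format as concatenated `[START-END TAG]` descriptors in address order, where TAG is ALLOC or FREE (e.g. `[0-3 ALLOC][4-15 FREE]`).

Op 1: a = malloc(10) -> a = 0; heap: [0-9 ALLOC][10-35 FREE]
Op 2: free(a) -> (freed a); heap: [0-35 FREE]
Op 3: b = malloc(2) -> b = 0; heap: [0-1 ALLOC][2-35 FREE]
Op 4: c = malloc(3) -> c = 2; heap: [0-1 ALLOC][2-4 ALLOC][5-35 FREE]
Op 5: d = malloc(10) -> d = 5; heap: [0-1 ALLOC][2-4 ALLOC][5-14 ALLOC][15-35 FREE]
Op 6: e = malloc(8) -> e = 15; heap: [0-1 ALLOC][2-4 ALLOC][5-14 ALLOC][15-22 ALLOC][23-35 FREE]
Op 7: e = realloc(e, 11) -> e = 15; heap: [0-1 ALLOC][2-4 ALLOC][5-14 ALLOC][15-25 ALLOC][26-35 FREE]
Op 8: free(d) -> (freed d); heap: [0-1 ALLOC][2-4 ALLOC][5-14 FREE][15-25 ALLOC][26-35 FREE]
free(c): c = 2 -> block [2-4 ALLOC]; mark free, coalesce with adjacent free neighbors -> [0-1 ALLOC][2-14 FREE][15-25 ALLOC][26-35 FREE]

Answer: [0-1 ALLOC][2-14 FREE][15-25 ALLOC][26-35 FREE]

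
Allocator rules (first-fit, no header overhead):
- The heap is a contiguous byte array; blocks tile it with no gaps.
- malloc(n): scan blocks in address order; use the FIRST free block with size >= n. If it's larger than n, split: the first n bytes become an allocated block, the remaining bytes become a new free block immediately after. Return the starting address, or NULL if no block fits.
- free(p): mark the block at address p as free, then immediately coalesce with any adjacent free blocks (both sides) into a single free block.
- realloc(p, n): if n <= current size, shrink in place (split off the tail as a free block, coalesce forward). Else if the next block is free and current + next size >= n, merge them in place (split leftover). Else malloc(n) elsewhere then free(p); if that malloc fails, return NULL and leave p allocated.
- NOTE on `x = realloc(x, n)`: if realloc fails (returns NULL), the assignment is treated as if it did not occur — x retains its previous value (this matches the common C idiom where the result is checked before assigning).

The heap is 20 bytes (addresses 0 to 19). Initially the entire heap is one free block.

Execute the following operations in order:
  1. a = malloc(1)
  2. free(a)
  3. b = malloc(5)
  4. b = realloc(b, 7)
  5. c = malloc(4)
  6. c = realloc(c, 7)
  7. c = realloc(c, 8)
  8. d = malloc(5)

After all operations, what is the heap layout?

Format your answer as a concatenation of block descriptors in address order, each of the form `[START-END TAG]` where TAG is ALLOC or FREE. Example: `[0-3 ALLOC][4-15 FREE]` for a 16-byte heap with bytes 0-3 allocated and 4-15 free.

Answer: [0-6 ALLOC][7-14 ALLOC][15-19 ALLOC]

Derivation:
Op 1: a = malloc(1) -> a = 0; heap: [0-0 ALLOC][1-19 FREE]
Op 2: free(a) -> (freed a); heap: [0-19 FREE]
Op 3: b = malloc(5) -> b = 0; heap: [0-4 ALLOC][5-19 FREE]
Op 4: b = realloc(b, 7) -> b = 0; heap: [0-6 ALLOC][7-19 FREE]
Op 5: c = malloc(4) -> c = 7; heap: [0-6 ALLOC][7-10 ALLOC][11-19 FREE]
Op 6: c = realloc(c, 7) -> c = 7; heap: [0-6 ALLOC][7-13 ALLOC][14-19 FREE]
Op 7: c = realloc(c, 8) -> c = 7; heap: [0-6 ALLOC][7-14 ALLOC][15-19 FREE]
Op 8: d = malloc(5) -> d = 15; heap: [0-6 ALLOC][7-14 ALLOC][15-19 ALLOC]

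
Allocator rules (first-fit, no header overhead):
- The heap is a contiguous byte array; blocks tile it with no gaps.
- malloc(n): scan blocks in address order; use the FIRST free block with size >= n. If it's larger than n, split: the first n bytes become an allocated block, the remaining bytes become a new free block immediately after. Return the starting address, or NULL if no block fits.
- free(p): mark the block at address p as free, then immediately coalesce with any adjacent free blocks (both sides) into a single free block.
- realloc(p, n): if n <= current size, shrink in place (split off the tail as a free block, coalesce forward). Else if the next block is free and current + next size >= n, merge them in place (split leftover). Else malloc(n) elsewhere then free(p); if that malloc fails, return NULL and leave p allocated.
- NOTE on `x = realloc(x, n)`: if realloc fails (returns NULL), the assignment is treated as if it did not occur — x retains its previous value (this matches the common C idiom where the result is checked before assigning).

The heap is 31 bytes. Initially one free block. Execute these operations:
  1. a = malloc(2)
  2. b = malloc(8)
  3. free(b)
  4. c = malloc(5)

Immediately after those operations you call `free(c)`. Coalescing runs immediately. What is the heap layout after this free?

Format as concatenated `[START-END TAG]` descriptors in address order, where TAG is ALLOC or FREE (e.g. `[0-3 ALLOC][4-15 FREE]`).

Answer: [0-1 ALLOC][2-30 FREE]

Derivation:
Op 1: a = malloc(2) -> a = 0; heap: [0-1 ALLOC][2-30 FREE]
Op 2: b = malloc(8) -> b = 2; heap: [0-1 ALLOC][2-9 ALLOC][10-30 FREE]
Op 3: free(b) -> (freed b); heap: [0-1 ALLOC][2-30 FREE]
Op 4: c = malloc(5) -> c = 2; heap: [0-1 ALLOC][2-6 ALLOC][7-30 FREE]
free(c): c = 2 -> block [2-6 ALLOC]; mark free, coalesce with adjacent free neighbors -> [0-1 ALLOC][2-30 FREE]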